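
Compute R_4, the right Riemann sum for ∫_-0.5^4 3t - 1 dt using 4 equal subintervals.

26.71875

Δt = (4 − (-0.5))/4 = 1.125.
Right endpoints: 0.625, 1.75, 2.875, 4.
f(0.625) = 0.875, f(1.75) = 4.25, f(2.875) = 7.625, f(4) = 11.
Sum = Δt · [f(0.625) + f(1.75) + f(2.875) + f(4)].
Sum = 26.71875.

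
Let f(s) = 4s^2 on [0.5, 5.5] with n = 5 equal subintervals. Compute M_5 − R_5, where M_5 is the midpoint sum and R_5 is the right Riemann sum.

-65

M_5 = 220.
R_5 = 285.
M_5 − R_5 = -65.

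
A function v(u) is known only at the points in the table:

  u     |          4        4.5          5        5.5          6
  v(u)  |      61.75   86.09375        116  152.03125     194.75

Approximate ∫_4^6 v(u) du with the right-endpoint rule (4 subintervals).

Δu = 0.5.
Sum = 0.5·[86.09375 + 116 + 152.03125 + 194.75] = 274.4375.

274.4375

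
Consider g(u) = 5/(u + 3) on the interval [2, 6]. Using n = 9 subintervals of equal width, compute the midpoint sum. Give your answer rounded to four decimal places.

Δu = (6 − 2)/9 = 4/9.
Midpoints: 20/9, 8/3, 28/9, 32/9, 4, 40/9, 44/9, 16/3, 52/9.
g(20/9) = 45/47, g(8/3) = 15/17, g(28/9) = 9/11, g(32/9) = 45/59, g(4) = 5/7, g(40/9) = 45/67, g(44/9) = 45/71, g(16/3) = 0.6, g(52/9) = 45/79.
Sum = Δu · [g(20/9) + g(8/3) + g(28/9) + ...].
Sum ≈ 2.9378.

2.9378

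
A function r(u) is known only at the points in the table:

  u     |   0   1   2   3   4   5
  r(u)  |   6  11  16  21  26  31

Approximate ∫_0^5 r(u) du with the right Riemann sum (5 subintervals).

Δu = 1.
Sum = 1·[11 + 16 + 21 + 26 + 31] = 105.

105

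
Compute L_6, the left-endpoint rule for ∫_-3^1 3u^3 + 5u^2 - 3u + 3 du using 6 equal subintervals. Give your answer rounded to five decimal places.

Δu = (1 − (-3))/6 = 2/3.
Left endpoints: -3, -7/3, -5/3, -1, -1/3, 1/3.
f(-3) = -24, f(-7/3) = -8/9, f(-5/3) = 8, f(-1) = 8, f(-1/3) = 40/9, f(1/3) = 8/3.
Sum = Δu · [f(-3) + f(-7/3) + f(-5/3) + ...].
Sum ≈ -1.18519.

-1.18519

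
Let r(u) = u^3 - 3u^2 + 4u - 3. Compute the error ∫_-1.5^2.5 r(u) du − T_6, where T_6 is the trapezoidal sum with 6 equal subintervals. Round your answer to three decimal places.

Exact integral: ∫_-1.5^2.5 r(u) du = -14.5.
T_6 ≈ -14.94444.
Error ≈ -14.5 − (-14.94444) ≈ 0.444.

0.444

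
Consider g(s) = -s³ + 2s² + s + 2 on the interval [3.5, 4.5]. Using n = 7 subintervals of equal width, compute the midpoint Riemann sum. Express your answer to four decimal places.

-26.8163

Δs = (4.5 − 3.5)/7 = 1/7.
Midpoints: 25/7, 26/7, 27/7, 4, 29/7, 30/7, 31/7.
g(25/7) = -4964/343, g(26/7) = -6152/343, g(27/7) = -7468/343, g(4) = -26, g(29/7) = -10508/343, g(30/7) = -12244/343, g(31/7) = -14132/343.
Sum = Δs · [g(25/7) + g(26/7) + g(27/7) + ...].
Sum ≈ -26.8163.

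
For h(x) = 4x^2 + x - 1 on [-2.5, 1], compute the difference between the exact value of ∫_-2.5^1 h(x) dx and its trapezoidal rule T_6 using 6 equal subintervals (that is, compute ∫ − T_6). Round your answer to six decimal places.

Exact integral: ∫_-2.5^1 h(x) dx ≈ 16.04166667.
T_6 ≈ 16.83564815.
Error ≈ 16.04166667 − 16.83564815 ≈ -0.793981.

-0.793981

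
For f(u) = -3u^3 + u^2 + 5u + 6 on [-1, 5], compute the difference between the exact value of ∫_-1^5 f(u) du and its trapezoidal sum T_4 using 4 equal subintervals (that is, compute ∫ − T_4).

38.25

Exact integral: ∫_-1^5 f(u) du = -330.
T_4 = -368.25.
Error = -330 − (-368.25) = 38.25.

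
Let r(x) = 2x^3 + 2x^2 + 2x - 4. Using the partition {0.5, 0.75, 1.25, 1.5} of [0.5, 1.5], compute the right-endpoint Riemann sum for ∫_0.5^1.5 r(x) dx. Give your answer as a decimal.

Subinterval widths: 0.25, 0.5, 0.25.
Right endpoints: 0.75, 1.25, 1.5.
r(0.75) = -0.53125, r(1.25) = 5.53125, r(1.5) = 10.25.
Sum = Σ Δx_i · r(x_i).
Sum = 5.1953125.

5.1953125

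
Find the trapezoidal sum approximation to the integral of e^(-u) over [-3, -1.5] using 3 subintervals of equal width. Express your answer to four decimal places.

Δu = (-1.5 − (-3))/3 = 0.5.
f(-3) ≈ 20.0855, f(-2.5) ≈ 12.1825, f(-2) ≈ 7.3891, f(-1.5) ≈ 4.4817.
T_3 = (Δu/2)·[f(u_0) + 2f(u_1) + 2f(u_2) + f(u_3)].
Sum ≈ 15.9276.

15.9276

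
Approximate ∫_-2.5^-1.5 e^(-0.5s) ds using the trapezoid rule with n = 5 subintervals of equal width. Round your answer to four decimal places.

Δs = (-1.5 − (-2.5))/5 = 0.2.
f(-2.5) ≈ 3.4903, f(-2.3) ≈ 3.1582, f(-2.1) ≈ 2.8577, f(-1.9) ≈ 2.5857, f(-1.7) ≈ 2.3396, f(-1.5) ≈ 2.1170.
T_5 = (Δs/2)·[f(s_0) + 2f(s_1) + ... + 2f(s_{4}) + f(s_5)].
Sum ≈ 2.7490.

2.7490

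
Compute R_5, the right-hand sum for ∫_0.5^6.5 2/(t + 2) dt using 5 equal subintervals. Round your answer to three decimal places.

2.143

Δt = (6.5 − 0.5)/5 = 1.2.
Right endpoints: 1.7, 2.9, 4.1, 5.3, 6.5.
f(1.7) = 20/37, f(2.9) = 20/49, f(4.1) = 20/61, f(5.3) = 20/73, f(6.5) = 4/17.
Sum = Δt · [f(1.7) + f(2.9) + f(4.1) + f(5.3) + f(6.5)].
Sum ≈ 2.143.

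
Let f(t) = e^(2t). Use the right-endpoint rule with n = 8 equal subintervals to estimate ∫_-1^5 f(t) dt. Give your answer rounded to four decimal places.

21264.4989

Δt = (5 − (-1))/8 = 0.75.
Right endpoints: -0.25, 0.5, 1.25, 2, 2.75, 3.5, 4.25, 5.
f(-0.25) ≈ 0.6065, f(0.5) ≈ 2.7183, f(1.25) ≈ 12.1825, f(2) ≈ 54.5982, f(2.75) ≈ 244.6919, f(3.5) ≈ 1096.6332, f(4.25) ≈ 4914.7688, f(5) ≈ 22026.4658.
Sum = Δt · [f(-0.25) + f(0.5) + f(1.25) + ...].
Sum ≈ 21264.4989.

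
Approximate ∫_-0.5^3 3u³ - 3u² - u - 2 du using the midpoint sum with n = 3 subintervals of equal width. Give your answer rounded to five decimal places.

Δu = (3 − (-0.5))/3 = 7/6.
Midpoints: 1/12, 1.25, 29/12.
f(1/12) = -1211/576, f(1.25) = -2.078125, f(29/12) = 11753/576.
Sum = Δu · [f(1/12) + f(1.25) + f(29/12)].
Sum ≈ 18.92795.

18.92795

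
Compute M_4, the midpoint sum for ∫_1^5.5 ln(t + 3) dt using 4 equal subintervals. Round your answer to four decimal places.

8.1523

Δt = (5.5 − 1)/4 = 1.125.
Midpoints: 1.5625, 2.6875, 3.8125, 4.9375.
f(1.5625) ≈ 1.5179, f(2.6875) ≈ 1.7383, f(3.8125) ≈ 1.9188, f(4.9375) ≈ 2.0716.
Sum = Δt · [f(1.5625) + f(2.6875) + f(3.8125) + f(4.9375)].
Sum ≈ 8.1523.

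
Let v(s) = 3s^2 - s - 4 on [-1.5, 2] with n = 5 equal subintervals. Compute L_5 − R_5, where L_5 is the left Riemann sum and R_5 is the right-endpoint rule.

L_5 = -3.255.
R_5 = -2.03.
L_5 − R_5 = -1.225.

-1.225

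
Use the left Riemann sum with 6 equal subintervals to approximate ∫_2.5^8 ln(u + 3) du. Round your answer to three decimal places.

11.177

Δu = (8 − 2.5)/6 = 11/12.
Left endpoints: 2.5, 41/12, 13/3, 5.25, 37/6, 85/12.
f(2.5) ≈ 1.705, f(41/12) ≈ 1.859, f(13/3) ≈ 1.992, f(5.25) ≈ 2.110, f(37/6) ≈ 2.216, f(85/12) ≈ 2.311.
Sum = Δu · [f(2.5) + f(41/12) + f(13/3) + ...].
Sum ≈ 11.177.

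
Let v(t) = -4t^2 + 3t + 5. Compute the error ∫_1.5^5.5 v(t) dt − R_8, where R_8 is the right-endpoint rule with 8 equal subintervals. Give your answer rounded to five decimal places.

25.66667

Exact integral: ∫_1.5^5.5 v(t) dt ≈ -155.3333333.
R_8 = -181.
Error ≈ -155.3333333 − (-181) ≈ 25.66667.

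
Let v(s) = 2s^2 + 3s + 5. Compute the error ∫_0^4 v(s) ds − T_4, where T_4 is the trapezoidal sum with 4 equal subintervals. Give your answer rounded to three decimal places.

Exact integral: ∫_0^4 v(s) ds ≈ 86.66667.
T_4 = 88.
Error ≈ 86.66667 − 88 ≈ -1.333.

-1.333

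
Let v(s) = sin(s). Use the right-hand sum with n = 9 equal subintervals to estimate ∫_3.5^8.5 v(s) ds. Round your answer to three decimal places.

Δs = (8.5 − 3.5)/9 = 5/9.
Right endpoints: 73/18, 83/18, 31/6, 103/18, 113/18, 41/6, 133/18, 143/18, 8.5.
v(73/18) ≈ -0.792, v(83/18) ≈ -0.995, v(31/6) ≈ -0.899, v(103/18) ≈ -0.532, v(113/18) ≈ -0.005, v(41/6) ≈ 0.523, v(133/18) ≈ 0.894, v(143/18) ≈ 0.996, v(8.5) ≈ 0.798.
Sum = Δs · [v(73/18) + v(83/18) + v(31/6) + ...].
Sum ≈ -0.007.

-0.007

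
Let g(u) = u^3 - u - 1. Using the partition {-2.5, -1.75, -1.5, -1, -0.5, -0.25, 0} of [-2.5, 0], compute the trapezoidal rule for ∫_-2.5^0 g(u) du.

-9.73046875

Subinterval widths: 0.75, 0.25, 0.5, 0.5, 0.25, 0.25.
g(-2.5) = -14.125, g(-1.75) = -4.609375, g(-1.5) = -2.875, g(-1) = -1, g(-0.5) = -0.625, g(-0.25) = -0.765625, g(0) = -1.
On each subinterval the trapezoid contributes (Δu_i/2)·[g(u_{i-1}) + g(u_i)].
Sum = -9.73046875.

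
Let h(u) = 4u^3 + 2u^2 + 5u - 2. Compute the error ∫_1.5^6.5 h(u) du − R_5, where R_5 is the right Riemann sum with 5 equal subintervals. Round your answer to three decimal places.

-636.667

Exact integral: ∫_1.5^6.5 h(u) du ≈ 2050.83333.
R_5 = 2687.5.
Error ≈ 2050.83333 − 2687.5 ≈ -636.667.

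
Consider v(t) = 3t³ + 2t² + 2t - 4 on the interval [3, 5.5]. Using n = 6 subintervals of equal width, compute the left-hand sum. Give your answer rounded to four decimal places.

635.6199

Δt = (5.5 − 3)/6 = 5/12.
Left endpoints: 3, 41/12, 23/6, 4.25, 14/3, 61/12.
v(3) = 101, v(41/12) = 84001/576, v(23/6) = 4849/24, v(4.25) = 270.921875, v(14/3) = 3184/9, v(61/12) = 86767/192.
Sum = Δt · [v(3) + v(41/12) + v(23/6) + ...].
Sum ≈ 635.6199.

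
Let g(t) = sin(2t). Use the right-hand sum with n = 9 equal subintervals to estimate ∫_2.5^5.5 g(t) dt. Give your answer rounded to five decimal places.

0.12756

Δt = (5.5 − 2.5)/9 = 1/3.
Right endpoints: 17/6, 19/6, 3.5, 23/6, 25/6, 4.5, 29/6, 31/6, 5.5.
g(17/6) ≈ -0.57820, g(19/6) ≈ 0.05013, g(3.5) ≈ 0.65699, g(23/6) ≈ 0.98251, g(25/6) ≈ 0.88729, g(4.5) ≈ 0.41212, g(29/6) ≈ -0.23954, g(31/6) ≈ -0.78862, g(5.5) ≈ -0.99999.
Sum = Δt · [g(17/6) + g(19/6) + g(3.5) + ...].
Sum ≈ 0.12756.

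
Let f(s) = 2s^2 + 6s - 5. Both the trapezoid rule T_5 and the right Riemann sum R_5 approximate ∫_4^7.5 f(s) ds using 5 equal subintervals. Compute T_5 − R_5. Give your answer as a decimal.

-35.525

T_5 = 342.405.
R_5 = 377.93.
T_5 − R_5 = -35.525.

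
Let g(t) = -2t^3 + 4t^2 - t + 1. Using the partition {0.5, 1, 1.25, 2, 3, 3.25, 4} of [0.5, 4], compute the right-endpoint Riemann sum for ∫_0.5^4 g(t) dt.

Subinterval widths: 0.5, 0.25, 0.75, 1, 0.25, 0.75.
Right endpoints: 1, 1.25, 2, 3, 3.25, 4.
g(1) = 2, g(1.25) = 2.09375, g(2) = -1, g(3) = -20, g(3.25) = -28.65625, g(4) = -67.
Sum = Σ Δt_i · g(t_i).
Sum = -76.640625.

-76.640625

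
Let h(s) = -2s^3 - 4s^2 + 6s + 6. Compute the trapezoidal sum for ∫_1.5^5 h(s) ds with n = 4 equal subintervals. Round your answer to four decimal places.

Δs = (5 − 1.5)/4 = 0.875.
h(1.5) = -0.75, h(2.375) = -29.10546875, h(3.25) = -85.40625, h(4.125) = -177.69140625, h(5) = -314.
T_4 = (Δs/2)·[h(s_0) + 2h(s_1) + 2h(s_2) + 2h(s_3) + h(s_4)].
Sum ≈ -393.3809.

-393.3809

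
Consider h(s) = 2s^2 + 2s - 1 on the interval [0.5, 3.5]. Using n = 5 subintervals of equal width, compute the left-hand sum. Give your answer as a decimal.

Δs = (3.5 − 0.5)/5 = 0.6.
Left endpoints: 0.5, 1.1, 1.7, 2.3, 2.9.
h(0.5) = 0.5, h(1.1) = 3.62, h(1.7) = 8.18, h(2.3) = 14.18, h(2.9) = 21.62.
Sum = Δs · [h(0.5) + h(1.1) + h(1.7) + h(2.3) + h(2.9)].
Sum = 28.86.

28.86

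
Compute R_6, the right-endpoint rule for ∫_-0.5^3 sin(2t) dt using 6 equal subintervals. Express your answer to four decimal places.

-0.0216

Δt = (3 − (-0.5))/6 = 7/12.
Right endpoints: 1/12, 2/3, 1.25, 11/6, 29/12, 3.
f(1/12) ≈ 0.1659, f(2/3) ≈ 0.9719, f(1.25) ≈ 0.5985, f(11/6) ≈ -0.5013, f(29/12) ≈ -0.9927, f(3) ≈ -0.2794.
Sum = Δt · [f(1/12) + f(2/3) + f(1.25) + ...].
Sum ≈ -0.0216.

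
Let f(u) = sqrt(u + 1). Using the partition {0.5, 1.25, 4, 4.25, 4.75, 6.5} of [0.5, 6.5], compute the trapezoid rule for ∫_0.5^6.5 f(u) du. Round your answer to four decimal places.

Subinterval widths: 0.75, 2.75, 0.25, 0.5, 1.75.
f(0.5) ≈ 1.2247, f(1.25) ≈ 1.5000, f(4) ≈ 2.2361, f(4.25) ≈ 2.2913, f(4.75) ≈ 2.3979, f(6.5) ≈ 2.7386.
On each subinterval the trapezoid contributes (Δu_i/2)·[f(u_{i-1}) + f(u_i)].
Sum ≈ 12.3916.

12.3916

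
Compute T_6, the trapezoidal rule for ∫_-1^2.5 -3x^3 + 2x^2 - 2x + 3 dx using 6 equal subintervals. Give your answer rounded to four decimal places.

-13.1564

Δx = (2.5 − (-1))/6 = 7/12.
f(-1) = 10, f(-5/12) = 2533/576, f(1/6) = 65/24, f(0.75) = 1.359375, f(4/3) = -29/9, f(23/12) = -14.609375, f(2.5) = -36.375.
T_6 = (Δx/2)·[f(x_0) + 2f(x_1) + ... + 2f(x_{5}) + f(x_6)].
Sum ≈ -13.1564.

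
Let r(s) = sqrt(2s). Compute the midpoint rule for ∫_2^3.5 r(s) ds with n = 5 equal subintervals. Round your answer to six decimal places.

Δs = (3.5 − 2)/5 = 0.3.
Midpoints: 2.15, 2.45, 2.75, 3.05, 3.35.
r(2.15) ≈ 2.073644, r(2.45) ≈ 2.213594, r(2.75) ≈ 2.345208, r(3.05) ≈ 2.469818, r(3.35) ≈ 2.588436.
Sum = Δs · [r(2.15) + r(2.45) + r(2.75) + r(3.05) + r(3.35)].
Sum ≈ 3.507210.

3.507210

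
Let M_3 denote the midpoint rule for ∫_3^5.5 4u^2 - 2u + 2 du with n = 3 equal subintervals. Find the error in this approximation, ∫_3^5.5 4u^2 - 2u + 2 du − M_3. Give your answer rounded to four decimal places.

Exact integral: ∫_3^5.5 f(u) du ≈ 169.583333.
M_3 ≈ 169.004630.
Error ≈ 169.583333 − 169.004630 ≈ 0.5787.

0.5787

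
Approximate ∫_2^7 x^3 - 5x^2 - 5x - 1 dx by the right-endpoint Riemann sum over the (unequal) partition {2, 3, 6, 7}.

43

Subinterval widths: 1, 3, 1.
Right endpoints: 3, 6, 7.
f(3) = -34, f(6) = 5, f(7) = 62.
Sum = Σ Δx_i · f(x_i).
Sum = 43.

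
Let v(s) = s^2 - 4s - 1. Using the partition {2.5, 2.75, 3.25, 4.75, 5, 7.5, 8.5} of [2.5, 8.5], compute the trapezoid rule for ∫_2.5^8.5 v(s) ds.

Subinterval widths: 0.25, 0.5, 1.5, 0.25, 2.5, 1.
v(2.5) = -4.75, v(2.75) = -4.4375, v(3.25) = -3.4375, v(4.75) = 2.5625, v(5) = 4, v(7.5) = 25.25, v(8.5) = 37.25.
On each subinterval the trapezoid contributes (Δs_i/2)·[v(s_{i-1}) + v(s_i)].
Sum = 64.859375.

64.859375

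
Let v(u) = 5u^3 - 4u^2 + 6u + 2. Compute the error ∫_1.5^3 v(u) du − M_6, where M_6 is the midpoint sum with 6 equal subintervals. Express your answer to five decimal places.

0.23242

Exact integral: ∫_1.5^3 v(u) du = 86.671875.
M_6 ≈ 86.4394531.
Error ≈ 86.671875 − 86.4394531 ≈ 0.23242.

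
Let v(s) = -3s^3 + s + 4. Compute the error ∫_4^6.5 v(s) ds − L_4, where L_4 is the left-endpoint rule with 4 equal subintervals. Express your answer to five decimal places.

-188.98926

Exact integral: ∫_4^6.5 v(s) ds = -1123.671875.
L_4 ≈ -934.6826172.
Error ≈ -1123.671875 − (-934.6826172) ≈ -188.98926.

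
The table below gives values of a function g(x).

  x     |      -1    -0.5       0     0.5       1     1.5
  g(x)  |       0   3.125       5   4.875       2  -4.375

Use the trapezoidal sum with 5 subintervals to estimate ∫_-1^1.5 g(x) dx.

6.40625

Δx = 0.5.
T_5 = (0.5/2)·[0 + 2·3.125 + 2·5 + 2·4.875 + 2·2 + (-4.375)] = 6.40625.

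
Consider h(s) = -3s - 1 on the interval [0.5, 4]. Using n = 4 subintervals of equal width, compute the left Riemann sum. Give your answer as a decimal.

-22.53125

Δs = (4 − 0.5)/4 = 0.875.
Left endpoints: 0.5, 1.375, 2.25, 3.125.
h(0.5) = -2.5, h(1.375) = -5.125, h(2.25) = -7.75, h(3.125) = -10.375.
Sum = Δs · [h(0.5) + h(1.375) + h(2.25) + h(3.125)].
Sum = -22.53125.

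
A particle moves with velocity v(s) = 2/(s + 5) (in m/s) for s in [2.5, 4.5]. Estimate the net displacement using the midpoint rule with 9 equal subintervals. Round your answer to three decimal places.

Δs = (4.5 − 2.5)/9 = 2/9.
Midpoints: 47/18, 17/6, 55/18, 59/18, 3.5, 67/18, 71/18, 25/6, 79/18.
v(47/18) = 36/137, v(17/6) = 12/47, v(55/18) = 36/145, v(59/18) = 36/149, v(3.5) = 4/17, v(67/18) = 36/157, v(71/18) = 36/161, v(25/6) = 12/55, v(79/18) = 36/169.
Sum = Δs · [v(47/18) + v(17/6) + v(55/18) + ...].
Sum ≈ 0.473.

0.473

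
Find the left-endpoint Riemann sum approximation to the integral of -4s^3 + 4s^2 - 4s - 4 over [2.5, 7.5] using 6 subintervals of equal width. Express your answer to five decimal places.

Δs = (7.5 − 2.5)/6 = 5/6.
Left endpoints: 2.5, 10/3, 25/6, 5, 35/6, 20/3.
f(2.5) = -51.5, f(10/3) = -3268/27, f(25/6) = -12991/54, f(5) = -424, f(35/6) = -37001/54, f(20/3) = -28028/27.
Sum = Δs · [f(2.5) + f(10/3) + f(25/6) + ...].
Sum ≈ -2133.65741.

-2133.65741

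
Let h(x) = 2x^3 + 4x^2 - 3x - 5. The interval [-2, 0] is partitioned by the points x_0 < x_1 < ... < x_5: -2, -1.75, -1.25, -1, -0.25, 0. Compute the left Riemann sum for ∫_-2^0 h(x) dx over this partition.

0.40625

Subinterval widths: 0.25, 0.5, 0.25, 0.75, 0.25.
Left endpoints: -2, -1.75, -1.25, -1, -0.25.
h(-2) = 1, h(-1.75) = 1.78125, h(-1.25) = 1.09375, h(-1) = 0, h(-0.25) = -4.03125.
Sum = Σ Δx_i · h(x_i).
Sum = 0.40625.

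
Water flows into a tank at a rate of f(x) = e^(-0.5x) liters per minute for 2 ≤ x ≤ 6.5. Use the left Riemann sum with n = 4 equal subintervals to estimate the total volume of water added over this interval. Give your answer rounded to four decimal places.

Δx = (6.5 − 2)/4 = 1.125.
Left endpoints: 2, 3.125, 4.25, 5.375.
f(2) ≈ 0.3679, f(3.125) ≈ 0.2096, f(4.25) ≈ 0.1194, f(5.375) ≈ 0.0681.
Sum = Δx · [f(2) + f(3.125) + f(4.25) + f(5.375)].
Sum ≈ 0.8606.

0.8606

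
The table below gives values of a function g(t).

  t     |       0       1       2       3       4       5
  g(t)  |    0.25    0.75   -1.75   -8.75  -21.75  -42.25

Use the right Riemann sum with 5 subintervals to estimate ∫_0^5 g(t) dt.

-73.75

Δt = 1.
Sum = 1·[0.75 + (-1.75) + (-8.75) + (-21.75) + (-42.25)] = -73.75.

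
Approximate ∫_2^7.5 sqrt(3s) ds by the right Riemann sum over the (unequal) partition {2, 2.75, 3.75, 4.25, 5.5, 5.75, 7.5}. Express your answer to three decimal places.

21.711

Subinterval widths: 0.75, 1, 0.5, 1.25, 0.25, 1.75.
Right endpoints: 2.75, 3.75, 4.25, 5.5, 5.75, 7.5.
f(2.75) ≈ 2.872, f(3.75) ≈ 3.354, f(4.25) ≈ 3.571, f(5.5) ≈ 4.062, f(5.75) ≈ 4.153, f(7.5) ≈ 4.743.
Sum = Σ Δs_i · f(s_i).
Sum ≈ 21.711.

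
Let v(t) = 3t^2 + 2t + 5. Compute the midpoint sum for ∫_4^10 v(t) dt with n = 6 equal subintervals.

1048.5

Δt = (10 − 4)/6 = 1.
Midpoints: 4.5, 5.5, 6.5, 7.5, 8.5, 9.5.
v(4.5) = 74.75, v(5.5) = 106.75, v(6.5) = 144.75, v(7.5) = 188.75, v(8.5) = 238.75, v(9.5) = 294.75.
Sum = Δt · [v(4.5) + v(5.5) + v(6.5) + ...].
Sum = 1048.5.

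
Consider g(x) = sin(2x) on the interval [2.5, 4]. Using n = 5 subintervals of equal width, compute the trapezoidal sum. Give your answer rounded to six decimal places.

Δx = (4 − 2.5)/5 = 0.3.
g(2.5) ≈ -0.958924, g(2.8) ≈ -0.631267, g(3.1) ≈ -0.083089, g(3.4) ≈ 0.494113, g(3.7) ≈ 0.898708, g(4) ≈ 0.989358.
T_5 = (Δx/2)·[g(x_0) + 2g(x_1) + ... + 2g(x_{4}) + g(x_5)].
Sum ≈ 0.208105.

0.208105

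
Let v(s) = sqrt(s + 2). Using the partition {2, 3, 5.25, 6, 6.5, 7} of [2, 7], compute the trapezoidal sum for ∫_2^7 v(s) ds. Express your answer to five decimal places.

Subinterval widths: 1, 2.25, 0.75, 0.5, 0.5.
v(2) ≈ 2.00000, v(3) ≈ 2.23607, v(5.25) ≈ 2.69258, v(6) ≈ 2.82843, v(6.5) ≈ 2.91548, v(7) ≈ 3.00000.
On each subinterval the trapezoid contributes (Δs_i/2)·[v(s_{i-1}) + v(s_i)].
Sum ≈ 12.64799.

12.64799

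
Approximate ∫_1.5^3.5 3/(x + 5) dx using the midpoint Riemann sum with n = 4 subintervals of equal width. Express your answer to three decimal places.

0.804

Δx = (3.5 − 1.5)/4 = 0.5.
Midpoints: 1.75, 2.25, 2.75, 3.25.
f(1.75) = 4/9, f(2.25) = 12/29, f(2.75) = 12/31, f(3.25) = 4/11.
Sum = Δx · [f(1.75) + f(2.25) + f(2.75) + f(3.25)].
Sum ≈ 0.804.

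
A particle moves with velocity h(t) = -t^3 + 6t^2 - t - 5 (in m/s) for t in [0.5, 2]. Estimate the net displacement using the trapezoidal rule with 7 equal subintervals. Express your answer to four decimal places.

Δt = (2 − 0.5)/7 = 3/14.
h(0.5) = -4.125, h(5/7) = -1035/343, h(13/14) = -4269/2744, h(8/7) = 69/343, h(19/14) = 6021/2744, h(11/7) = 1497/343, h(25/14) = 18255/2744, h(2) = 9.
T_7 = (Δt/2)·[h(t_0) + 2h(t_1) + ... + 2h(t_{6}) + h(t_7)].
Sum ≈ 2.4165.

2.4165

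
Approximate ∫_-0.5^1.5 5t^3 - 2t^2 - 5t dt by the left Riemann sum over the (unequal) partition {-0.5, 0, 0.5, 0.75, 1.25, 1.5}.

Subinterval widths: 0.5, 0.5, 0.25, 0.5, 0.25.
Left endpoints: -0.5, 0, 0.5, 0.75, 1.25.
f(-0.5) = 1.375, f(0) = 0, f(0.5) = -2.375, f(0.75) = -2.765625, f(1.25) = 0.390625.
Sum = Σ Δt_i · f(t_i).
Sum = -1.19140625.

-1.19140625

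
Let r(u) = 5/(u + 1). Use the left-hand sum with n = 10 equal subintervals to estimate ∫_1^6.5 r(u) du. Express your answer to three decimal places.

7.142

Δu = (6.5 − 1)/10 = 0.55.
Left endpoints: 1, 1.55, 2.1, 2.65, 3.2, 3.75, 4.3, 4.85, 5.4, 5.95.
r(1) = 2.5, r(1.55) = 100/51, r(2.1) = 50/31, r(2.65) = 100/73, r(3.2) = 25/21, r(3.75) = 20/19, r(4.3) = 50/53, r(4.85) = 100/117, r(5.4) = 0.78125, r(5.95) = 100/139.
Sum = Δu · [r(1) + r(1.55) + r(2.1) + ...].
Sum ≈ 7.142.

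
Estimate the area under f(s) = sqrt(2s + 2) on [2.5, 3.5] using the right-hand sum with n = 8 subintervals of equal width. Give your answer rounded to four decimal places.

Δs = (3.5 − 2.5)/8 = 0.125.
Right endpoints: 2.625, 2.75, 2.875, 3, 3.125, 3.25, 3.375, 3.5.
f(2.625) ≈ 2.6926, f(2.75) ≈ 2.7386, f(2.875) ≈ 2.7839, f(3) ≈ 2.8284, f(3.125) ≈ 2.8723, f(3.25) ≈ 2.9155, f(3.375) ≈ 2.9580, f(3.5) ≈ 3.0000.
Sum = Δs · [f(2.625) + f(2.75) + f(2.875) + ...].
Sum ≈ 2.8487.

2.8487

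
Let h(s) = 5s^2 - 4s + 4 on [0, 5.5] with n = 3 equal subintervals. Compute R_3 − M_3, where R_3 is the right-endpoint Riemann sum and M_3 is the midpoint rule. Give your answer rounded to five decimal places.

141.58681

R_3 ≈ 372.6759259.
M_3 ≈ 231.0891204.
R_3 − M_3 ≈ 141.58681.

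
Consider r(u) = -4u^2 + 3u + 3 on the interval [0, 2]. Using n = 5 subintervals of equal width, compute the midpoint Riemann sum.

1.44

Δu = (2 − 0)/5 = 0.4.
Midpoints: 0.2, 0.6, 1, 1.4, 1.8.
r(0.2) = 3.44, r(0.6) = 3.36, r(1) = 2, r(1.4) = -0.64, r(1.8) = -4.56.
Sum = Δu · [r(0.2) + r(0.6) + r(1) + r(1.4) + r(1.8)].
Sum = 1.44.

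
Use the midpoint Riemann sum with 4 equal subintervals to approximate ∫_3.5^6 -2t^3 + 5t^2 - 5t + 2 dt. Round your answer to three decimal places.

Δt = (6 − 3.5)/4 = 0.625.
Midpoints: 3.8125, 4.4375, 5.0625, 5.6875.
f(3.8125) = -113085/2048, f(4.4375) = -197615/2048, f(5.0625) = -316745/2048, f(5.6875) = -476475/2048.
Sum = Δt · [f(3.8125) + f(4.4375) + f(5.0625) + f(5.6875)].
Sum ≈ -336.890.

-336.890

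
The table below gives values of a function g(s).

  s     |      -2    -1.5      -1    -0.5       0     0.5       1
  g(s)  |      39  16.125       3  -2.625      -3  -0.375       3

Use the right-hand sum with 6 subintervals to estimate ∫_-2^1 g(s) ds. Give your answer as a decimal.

8.0625

Δs = 0.5.
Sum = 0.5·[16.125 + 3 + (-2.625) + (-3) + (-0.375) + 3] = 8.0625.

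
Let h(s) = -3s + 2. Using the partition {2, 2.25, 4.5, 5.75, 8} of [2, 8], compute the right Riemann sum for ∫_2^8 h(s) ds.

Subinterval widths: 0.25, 2.25, 1.25, 2.25.
Right endpoints: 2.25, 4.5, 5.75, 8.
h(2.25) = -4.75, h(4.5) = -11.5, h(5.75) = -15.25, h(8) = -22.
Sum = Σ Δs_i · h(s_i).
Sum = -95.625.

-95.625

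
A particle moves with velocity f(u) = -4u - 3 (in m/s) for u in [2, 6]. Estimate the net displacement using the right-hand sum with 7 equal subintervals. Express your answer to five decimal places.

-80.57143

Δu = (6 − 2)/7 = 4/7.
Right endpoints: 18/7, 22/7, 26/7, 30/7, 34/7, 38/7, 6.
f(18/7) = -93/7, f(22/7) = -109/7, f(26/7) = -125/7, f(30/7) = -141/7, f(34/7) = -157/7, f(38/7) = -173/7, f(6) = -27.
Sum = Δu · [f(18/7) + f(22/7) + f(26/7) + ...].
Sum ≈ -80.57143.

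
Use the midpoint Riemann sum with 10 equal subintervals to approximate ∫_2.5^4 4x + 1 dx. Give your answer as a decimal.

21

Δx = (4 − 2.5)/10 = 0.15.
Midpoints: 2.575, 2.725, 2.875, 3.025, 3.175, 3.325, 3.475, 3.625, 3.775, 3.925.
f(2.575) = 11.3, f(2.725) = 11.9, f(2.875) = 12.5, f(3.025) = 13.1, f(3.175) = 13.7, f(3.325) = 14.3, f(3.475) = 14.9, f(3.625) = 15.5, f(3.775) = 16.1, f(3.925) = 16.7.
Sum = Δx · [f(2.575) + f(2.725) + f(2.875) + ...].
Sum = 21.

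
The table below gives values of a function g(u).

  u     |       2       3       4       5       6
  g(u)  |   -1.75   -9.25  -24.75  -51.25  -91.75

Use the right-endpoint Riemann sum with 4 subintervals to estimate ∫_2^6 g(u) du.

Δu = 1.
Sum = 1·[(-9.25) + (-24.75) + (-51.25) + (-91.75)] = -177.

-177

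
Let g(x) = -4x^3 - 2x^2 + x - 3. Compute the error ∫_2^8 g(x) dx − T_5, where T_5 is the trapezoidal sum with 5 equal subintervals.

Exact integral: ∫_2^8 g(x) dx = -4404.
T_5 = -4493.28.
Error = -4404 − (-4493.28) = 89.28.

89.28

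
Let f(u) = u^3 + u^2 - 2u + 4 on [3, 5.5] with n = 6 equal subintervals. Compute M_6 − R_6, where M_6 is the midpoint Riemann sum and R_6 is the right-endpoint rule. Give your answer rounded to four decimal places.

M_6 ≈ 243.226635.
R_6 ≈ 277.140480.
M_6 − R_6 ≈ -33.9138.

-33.9138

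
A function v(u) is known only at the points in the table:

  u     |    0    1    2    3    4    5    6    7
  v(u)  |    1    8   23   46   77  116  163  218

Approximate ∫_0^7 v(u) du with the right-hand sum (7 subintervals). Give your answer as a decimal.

Δu = 1.
Sum = 1·[8 + 23 + 46 + 77 + 116 + 163 + 218] = 651.

651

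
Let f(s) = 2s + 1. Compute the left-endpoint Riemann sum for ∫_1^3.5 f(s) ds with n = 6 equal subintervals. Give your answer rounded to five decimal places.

12.70833

Δs = (3.5 − 1)/6 = 5/12.
Left endpoints: 1, 17/12, 11/6, 2.25, 8/3, 37/12.
f(1) = 3, f(17/12) = 23/6, f(11/6) = 14/3, f(2.25) = 5.5, f(8/3) = 19/3, f(37/12) = 43/6.
Sum = Δs · [f(1) + f(17/12) + f(11/6) + ...].
Sum ≈ 12.70833.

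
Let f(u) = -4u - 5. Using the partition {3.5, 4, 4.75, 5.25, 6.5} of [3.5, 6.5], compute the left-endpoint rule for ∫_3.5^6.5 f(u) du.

-69.75

Subinterval widths: 0.5, 0.75, 0.5, 1.25.
Left endpoints: 3.5, 4, 4.75, 5.25.
f(3.5) = -19, f(4) = -21, f(4.75) = -24, f(5.25) = -26.
Sum = Σ Δu_i · f(u_i).
Sum = -69.75.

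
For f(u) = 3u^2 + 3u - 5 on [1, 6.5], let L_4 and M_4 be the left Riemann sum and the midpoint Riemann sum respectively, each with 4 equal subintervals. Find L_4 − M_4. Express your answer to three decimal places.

-88.623

L_4 = 216.77734375.
M_4 ≈ 305.40039.
L_4 − M_4 ≈ -88.623.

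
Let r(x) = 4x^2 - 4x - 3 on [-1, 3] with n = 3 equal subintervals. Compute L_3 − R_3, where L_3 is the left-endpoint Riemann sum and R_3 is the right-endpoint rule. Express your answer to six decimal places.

L_3 ≈ 3.40740741.
R_3 ≈ 24.74074074.
L_3 − R_3 ≈ -21.333333.

-21.333333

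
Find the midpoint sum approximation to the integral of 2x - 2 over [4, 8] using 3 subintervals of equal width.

Δx = (8 − 4)/3 = 4/3.
Midpoints: 14/3, 6, 22/3.
f(14/3) = 22/3, f(6) = 10, f(22/3) = 38/3.
Sum = Δx · [f(14/3) + f(6) + f(22/3)].
Sum = 40.

40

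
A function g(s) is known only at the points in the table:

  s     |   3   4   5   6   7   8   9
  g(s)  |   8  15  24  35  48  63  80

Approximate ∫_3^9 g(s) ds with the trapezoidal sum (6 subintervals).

Δs = 1.
T_6 = (1/2)·[8 + 2·15 + 2·24 + 2·35 + 2·48 + 2·63 + 80] = 229.

229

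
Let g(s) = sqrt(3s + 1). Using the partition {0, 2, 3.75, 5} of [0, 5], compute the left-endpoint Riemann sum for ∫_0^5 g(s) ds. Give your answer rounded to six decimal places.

Subinterval widths: 2, 1.75, 1.25.
Left endpoints: 0, 2, 3.75.
g(0) ≈ 1.000000, g(2) ≈ 2.645751, g(3.75) ≈ 3.500000.
Sum = Σ Δs_i · g(s_i).
Sum ≈ 11.005065.

11.005065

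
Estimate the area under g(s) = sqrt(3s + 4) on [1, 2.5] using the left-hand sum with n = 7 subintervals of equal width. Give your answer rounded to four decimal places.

4.4704

Δs = (2.5 − 1)/7 = 3/14.
Left endpoints: 1, 17/14, 10/7, 23/14, 13/7, 29/14, 16/7.
g(1) ≈ 2.6458, g(17/14) ≈ 2.7646, g(10/7) ≈ 2.8785, g(23/14) ≈ 2.9881, g(13/7) ≈ 3.0938, g(29/14) ≈ 3.1960, g(16/7) ≈ 3.2950.
Sum = Δs · [g(1) + g(17/14) + g(10/7) + ...].
Sum ≈ 4.4704.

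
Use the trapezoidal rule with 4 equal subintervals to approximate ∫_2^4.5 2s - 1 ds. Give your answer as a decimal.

13.75

Δs = (4.5 − 2)/4 = 0.625.
f(2) = 3, f(2.625) = 4.25, f(3.25) = 5.5, f(3.875) = 6.75, f(4.5) = 8.
T_4 = (Δs/2)·[f(s_0) + 2f(s_1) + 2f(s_2) + 2f(s_3) + f(s_4)].
Sum = 13.75.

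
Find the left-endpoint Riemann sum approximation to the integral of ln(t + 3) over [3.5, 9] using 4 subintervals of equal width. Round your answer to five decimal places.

11.71958

Δt = (9 − 3.5)/4 = 1.375.
Left endpoints: 3.5, 4.875, 6.25, 7.625.
f(3.5) ≈ 1.87180, f(4.875) ≈ 2.06369, f(6.25) ≈ 2.22462, f(7.625) ≈ 2.36321.
Sum = Δt · [f(3.5) + f(4.875) + f(6.25) + f(7.625)].
Sum ≈ 11.71958.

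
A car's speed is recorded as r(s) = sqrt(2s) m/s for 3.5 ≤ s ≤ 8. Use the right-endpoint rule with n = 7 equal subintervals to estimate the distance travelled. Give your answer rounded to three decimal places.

15.591

Δs = (8 − 3.5)/7 = 9/14.
Right endpoints: 29/7, 67/14, 38/7, 85/14, 47/7, 103/14, 8.
r(29/7) ≈ 2.878, r(67/14) ≈ 3.094, r(38/7) ≈ 3.295, r(85/14) ≈ 3.485, r(47/7) ≈ 3.665, r(103/14) ≈ 3.836, r(8) ≈ 4.000.
Sum = Δs · [r(29/7) + r(67/14) + r(38/7) + ...].
Sum ≈ 15.591.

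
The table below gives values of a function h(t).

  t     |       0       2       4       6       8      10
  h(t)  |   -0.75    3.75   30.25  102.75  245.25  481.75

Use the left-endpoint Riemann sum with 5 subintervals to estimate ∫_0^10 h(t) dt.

762.5

Δt = 2.
Sum = 2·[(-0.75) + 3.75 + 30.25 + 102.75 + 245.25] = 762.5.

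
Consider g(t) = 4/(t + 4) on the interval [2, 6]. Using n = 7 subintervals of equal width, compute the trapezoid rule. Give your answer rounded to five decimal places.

2.04524

Δt = (6 − 2)/7 = 4/7.
g(2) = 2/3, g(18/7) = 14/23, g(22/7) = 0.56, g(26/7) = 14/27, g(30/7) = 14/29, g(34/7) = 14/31, g(38/7) = 14/33, g(6) = 0.4.
T_7 = (Δt/2)·[g(t_0) + 2g(t_1) + ... + 2g(t_{6}) + g(t_7)].
Sum ≈ 2.04524.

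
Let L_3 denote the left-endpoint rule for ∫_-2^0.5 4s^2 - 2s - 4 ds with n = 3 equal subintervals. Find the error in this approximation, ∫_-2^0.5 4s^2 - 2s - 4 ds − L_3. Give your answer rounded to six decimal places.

Exact integral: ∫_-2^0.5 f(s) ds ≈ 4.58333333.
L_3 ≈ 14.07407407.
Error ≈ 4.58333333 − 14.07407407 ≈ -9.490741.

-9.490741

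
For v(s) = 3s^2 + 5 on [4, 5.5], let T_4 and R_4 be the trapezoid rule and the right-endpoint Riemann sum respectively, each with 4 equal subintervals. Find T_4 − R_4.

T_4 = 109.98046875.
R_4 = 117.99609375.
T_4 − R_4 = -8.015625.

-8.015625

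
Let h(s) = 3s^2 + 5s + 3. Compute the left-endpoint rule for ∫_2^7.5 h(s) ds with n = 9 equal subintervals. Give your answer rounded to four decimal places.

505.7284

Δs = (7.5 − 2)/9 = 11/18.
Left endpoints: 2, 47/18, 29/9, 23/6, 40/9, 91/18, 17/3, 113/18, 62/9.
h(2) = 25, h(47/18) = 3943/108, h(29/9) = 1357/27, h(23/6) = 66.25, h(40/9) = 2281/27, h(91/18) = 11335/108, h(17/3) = 383/3, h(113/18) = 16483/108, h(62/9) = 4855/27.
Sum = Δs · [h(2) + h(47/18) + h(29/9) + ...].
Sum ≈ 505.7284.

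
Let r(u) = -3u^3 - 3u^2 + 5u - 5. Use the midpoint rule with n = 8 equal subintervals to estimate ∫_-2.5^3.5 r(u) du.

Δu = (3.5 − (-2.5))/8 = 0.75.
Midpoints: -2.125, -1.375, -0.625, 0.125, 0.875, 1.625, 2.375, 3.125.
r(-2.125) = -197/512, r(-1.375) = -4991/512, r(-0.625) = -4385/512, r(0.125) = -2267/512, r(0.875) = -2525/512, r(1.625) = -9047/512, r(2.375) = -25721/512, r(3.125) = -56435/512.
Sum = Δu · [r(-2.125) + r(-1.375) + r(-0.625) + ...].
Sum = -154.640625.

-154.640625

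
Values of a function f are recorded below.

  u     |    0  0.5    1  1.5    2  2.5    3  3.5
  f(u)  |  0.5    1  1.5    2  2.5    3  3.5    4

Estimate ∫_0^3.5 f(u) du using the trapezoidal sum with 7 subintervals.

7.875

Δu = 0.5.
T_7 = (0.5/2)·[0.5 + 2·1 + 2·1.5 + 2·2 + 2·2.5 + 2·3 + 2·3.5 + 4] = 7.875.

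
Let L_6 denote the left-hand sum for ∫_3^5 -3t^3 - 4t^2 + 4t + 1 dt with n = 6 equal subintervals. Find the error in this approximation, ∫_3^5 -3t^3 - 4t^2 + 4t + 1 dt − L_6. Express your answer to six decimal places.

-56.851852

Exact integral: ∫_3^5 f(t) dt ≈ -504.66666667.
L_6 ≈ -447.81481481.
Error ≈ -504.66666667 − (-447.81481481) ≈ -56.851852.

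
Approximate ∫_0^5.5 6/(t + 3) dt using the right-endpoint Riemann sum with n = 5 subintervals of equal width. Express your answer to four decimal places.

Δt = (5.5 − 0)/5 = 1.1.
Right endpoints: 1.1, 2.2, 3.3, 4.4, 5.5.
f(1.1) = 60/41, f(2.2) = 15/13, f(3.3) = 20/21, f(4.4) = 30/37, f(5.5) = 12/17.
Sum = Δt · [f(1.1) + f(2.2) + f(3.3) + f(4.4) + f(5.5)].
Sum ≈ 5.5950.

5.5950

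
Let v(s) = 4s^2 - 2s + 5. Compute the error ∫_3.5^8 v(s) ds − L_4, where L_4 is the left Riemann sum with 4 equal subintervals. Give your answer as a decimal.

107.578125

Exact integral: ∫_3.5^8 v(s) ds = 596.25.
L_4 = 488.671875.
Error = 596.25 − 488.671875 = 107.578125.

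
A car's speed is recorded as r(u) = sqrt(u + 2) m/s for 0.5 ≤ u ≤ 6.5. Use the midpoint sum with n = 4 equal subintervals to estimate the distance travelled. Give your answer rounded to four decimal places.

Δu = (6.5 − 0.5)/4 = 1.5.
Midpoints: 1.25, 2.75, 4.25, 5.75.
r(1.25) ≈ 1.8028, r(2.75) ≈ 2.1794, r(4.25) ≈ 2.5000, r(5.75) ≈ 2.7839.
Sum = Δu · [r(1.25) + r(2.75) + r(4.25) + r(5.75)].
Sum ≈ 13.8992.

13.8992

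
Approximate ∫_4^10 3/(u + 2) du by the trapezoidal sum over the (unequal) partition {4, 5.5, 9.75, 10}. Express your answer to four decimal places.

Subinterval widths: 1.5, 4.25, 0.25.
f(4) = 0.5, f(5.5) = 0.4, f(9.75) = 12/47, f(10) = 0.25.
On each subinterval the trapezoid contributes (Δu_i/2)·[f(u_{i-1}) + f(u_i)].
Sum ≈ 2.1307.

2.1307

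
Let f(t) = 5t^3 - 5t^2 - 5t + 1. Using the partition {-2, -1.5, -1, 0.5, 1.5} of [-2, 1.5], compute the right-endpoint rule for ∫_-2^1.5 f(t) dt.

Subinterval widths: 0.5, 0.5, 1.5, 1.
Right endpoints: -1.5, -1, 0.5, 1.5.
f(-1.5) = -19.625, f(-1) = -4, f(0.5) = -2.125, f(1.5) = -0.875.
Sum = Σ Δt_i · f(t_i).
Sum = -15.875.

-15.875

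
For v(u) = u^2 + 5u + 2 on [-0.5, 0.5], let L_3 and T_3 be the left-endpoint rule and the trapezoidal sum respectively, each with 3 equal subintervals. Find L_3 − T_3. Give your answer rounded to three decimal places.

-0.833

L_3 ≈ 1.26852.
T_3 ≈ 2.10185.
L_3 − T_3 ≈ -0.833.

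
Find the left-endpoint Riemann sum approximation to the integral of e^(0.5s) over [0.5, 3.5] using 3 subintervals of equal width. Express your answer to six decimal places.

Δs = (3.5 − 0.5)/3 = 1.
Left endpoints: 0.5, 1.5, 2.5.
f(0.5) ≈ 1.284025, f(1.5) ≈ 2.117000, f(2.5) ≈ 3.490343.
Sum = Δs · [f(0.5) + f(1.5) + f(2.5)].
Sum ≈ 6.891368.

6.891368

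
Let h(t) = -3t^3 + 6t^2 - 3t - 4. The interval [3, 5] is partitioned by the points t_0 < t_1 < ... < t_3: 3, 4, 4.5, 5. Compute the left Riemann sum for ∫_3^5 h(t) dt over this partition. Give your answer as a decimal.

Subinterval widths: 1, 0.5, 0.5.
Left endpoints: 3, 4, 4.5.
h(3) = -40, h(4) = -112, h(4.5) = -169.375.
Sum = Σ Δt_i · h(t_i).
Sum = -180.6875.

-180.6875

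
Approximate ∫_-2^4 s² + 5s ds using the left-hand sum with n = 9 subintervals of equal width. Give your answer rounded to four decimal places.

40.4444

Δs = (4 − (-2))/9 = 2/3.
Left endpoints: -2, -4/3, -2/3, 0, 2/3, 4/3, 2, 8/3, 10/3.
f(-2) = -6, f(-4/3) = -44/9, f(-2/3) = -26/9, f(0) = 0, f(2/3) = 34/9, f(4/3) = 76/9, f(2) = 14, f(8/3) = 184/9, f(10/3) = 250/9.
Sum = Δs · [f(-2) + f(-4/3) + f(-2/3) + ...].
Sum ≈ 40.4444.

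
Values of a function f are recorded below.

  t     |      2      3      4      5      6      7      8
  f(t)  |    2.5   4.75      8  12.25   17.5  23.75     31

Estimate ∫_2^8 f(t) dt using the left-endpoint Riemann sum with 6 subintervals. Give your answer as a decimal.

Δt = 1.
Sum = 1·[2.5 + 4.75 + 8 + 12.25 + 17.5 + 23.75] = 68.75.

68.75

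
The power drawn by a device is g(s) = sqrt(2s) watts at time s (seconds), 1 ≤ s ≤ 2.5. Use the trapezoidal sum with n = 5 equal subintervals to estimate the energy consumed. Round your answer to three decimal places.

2.782

Δs = (2.5 − 1)/5 = 0.3.
g(1) ≈ 1.414, g(1.3) ≈ 1.612, g(1.6) ≈ 1.789, g(1.9) ≈ 1.949, g(2.2) ≈ 2.098, g(2.5) ≈ 2.236.
T_5 = (Δs/2)·[g(s_0) + 2g(s_1) + ... + 2g(s_{4}) + g(s_5)].
Sum ≈ 2.782.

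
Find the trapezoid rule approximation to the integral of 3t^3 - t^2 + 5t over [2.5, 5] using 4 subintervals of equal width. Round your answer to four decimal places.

455.2002

Δt = (5 − 2.5)/4 = 0.625.
f(2.5) = 53.125, f(3.125) = 49875/512, f(3.75) = 162.890625, f(4.375) = 130025/512, f(5) = 375.
T_4 = (Δt/2)·[f(t_0) + 2f(t_1) + 2f(t_2) + 2f(t_3) + f(t_4)].
Sum ≈ 455.2002.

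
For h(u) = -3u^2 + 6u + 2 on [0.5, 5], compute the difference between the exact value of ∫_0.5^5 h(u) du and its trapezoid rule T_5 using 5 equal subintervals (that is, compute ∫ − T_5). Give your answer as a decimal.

Exact integral: ∫_0.5^5 h(u) du = -41.625.
T_5 = -43.4475.
Error = -41.625 − (-43.4475) = 1.8225.

1.8225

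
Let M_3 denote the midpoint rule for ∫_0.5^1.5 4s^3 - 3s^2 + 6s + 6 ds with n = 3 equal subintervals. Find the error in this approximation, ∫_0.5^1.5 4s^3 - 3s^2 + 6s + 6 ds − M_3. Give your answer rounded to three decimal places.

0.083

Exact integral: ∫_0.5^1.5 f(s) ds = 13.75.
M_3 ≈ 13.66667.
Error ≈ 13.75 − 13.66667 ≈ 0.083.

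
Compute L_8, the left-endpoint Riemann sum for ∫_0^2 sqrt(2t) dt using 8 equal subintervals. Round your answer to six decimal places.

Δt = (2 − 0)/8 = 0.25.
Left endpoints: 0, 0.25, 0.5, 0.75, 1, 1.25, 1.5, 1.75.
f(0) ≈ 0.000000, f(0.25) ≈ 0.707107, f(0.5) ≈ 1.000000, f(0.75) ≈ 1.224745, f(1) ≈ 1.414214, f(1.25) ≈ 1.581139, f(1.5) ≈ 1.732051, f(1.75) ≈ 1.870829.
Sum = Δt · [f(0) + f(0.25) + f(0.5) + ...].
Sum ≈ 2.382521.

2.382521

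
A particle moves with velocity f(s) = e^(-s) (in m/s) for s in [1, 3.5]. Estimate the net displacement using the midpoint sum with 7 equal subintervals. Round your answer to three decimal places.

Δs = (3.5 − 1)/7 = 5/14.
Midpoints: 33/28, 43/28, 53/28, 2.25, 73/28, 83/28, 93/28.
f(33/28) ≈ 0.308, f(43/28) ≈ 0.215, f(53/28) ≈ 0.151, f(2.25) ≈ 0.105, f(73/28) ≈ 0.074, f(83/28) ≈ 0.052, f(93/28) ≈ 0.036.
Sum = Δs · [f(33/28) + f(43/28) + f(53/28) + ...].
Sum ≈ 0.336.

0.336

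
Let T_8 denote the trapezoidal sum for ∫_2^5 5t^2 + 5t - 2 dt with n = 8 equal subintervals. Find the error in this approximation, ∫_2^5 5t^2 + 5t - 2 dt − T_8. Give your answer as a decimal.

Exact integral: ∫_2^5 f(t) dt = 241.5.
T_8 = 241.8515625.
Error = 241.5 − 241.8515625 = -0.3515625.

-0.3515625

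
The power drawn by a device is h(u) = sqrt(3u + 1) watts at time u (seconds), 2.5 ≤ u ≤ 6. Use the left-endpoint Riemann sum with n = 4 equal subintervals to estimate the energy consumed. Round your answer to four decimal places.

12.2549

Δu = (6 − 2.5)/4 = 0.875.
Left endpoints: 2.5, 3.375, 4.25, 5.125.
h(2.5) ≈ 2.9155, h(3.375) ≈ 3.3354, h(4.25) ≈ 3.7081, h(5.125) ≈ 4.0466.
Sum = Δu · [h(2.5) + h(3.375) + h(4.25) + h(5.125)].
Sum ≈ 12.2549.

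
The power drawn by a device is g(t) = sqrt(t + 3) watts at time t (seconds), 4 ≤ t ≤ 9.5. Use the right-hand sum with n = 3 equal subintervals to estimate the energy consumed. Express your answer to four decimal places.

Δt = (9.5 − 4)/3 = 11/6.
Right endpoints: 35/6, 23/3, 9.5.
g(35/6) ≈ 2.9721, g(23/3) ≈ 3.2660, g(9.5) ≈ 3.5355.
Sum = Δt · [g(35/6) + g(23/3) + g(9.5)].
Sum ≈ 17.9183.

17.9183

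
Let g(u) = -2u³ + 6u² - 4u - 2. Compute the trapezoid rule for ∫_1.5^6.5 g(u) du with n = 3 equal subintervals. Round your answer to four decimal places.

Δu = (6.5 − 1.5)/3 = 5/3.
g(1.5) = -1.25, g(19/6) = -1945/108, g(29/6) = -11555/108, g(6.5) = -323.75.
T_3 = (Δu/2)·[g(u_0) + 2g(u_1) + 2g(u_2) + g(u_3)].
Sum ≈ -479.1667.

-479.1667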